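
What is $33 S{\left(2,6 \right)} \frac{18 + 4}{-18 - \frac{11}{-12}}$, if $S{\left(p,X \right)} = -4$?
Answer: $\frac{34848}{205} \approx 169.99$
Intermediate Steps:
$33 S{\left(2,6 \right)} \frac{18 + 4}{-18 - \frac{11}{-12}} = 33 \left(-4\right) \frac{18 + 4}{-18 - \frac{11}{-12}} = - 132 \frac{22}{-18 - - \frac{11}{12}} = - 132 \frac{22}{-18 + \frac{11}{12}} = - 132 \frac{22}{- \frac{205}{12}} = - 132 \cdot 22 \left(- \frac{12}{205}\right) = \left(-132\right) \left(- \frac{264}{205}\right) = \frac{34848}{205}$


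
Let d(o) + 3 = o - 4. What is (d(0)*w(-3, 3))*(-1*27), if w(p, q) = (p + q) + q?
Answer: 567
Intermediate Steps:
w(p, q) = p + 2*q
d(o) = -7 + o (d(o) = -3 + (o - 4) = -3 + (-4 + o) = -7 + o)
(d(0)*w(-3, 3))*(-1*27) = ((-7 + 0)*(-3 + 2*3))*(-1*27) = -7*(-3 + 6)*(-27) = -7*3*(-27) = -21*(-27) = 567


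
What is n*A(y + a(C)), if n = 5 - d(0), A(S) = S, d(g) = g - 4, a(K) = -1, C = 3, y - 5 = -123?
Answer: -1071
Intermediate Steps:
y = -118 (y = 5 - 123 = -118)
d(g) = -4 + g
n = 9 (n = 5 - (-4 + 0) = 5 - 1*(-4) = 5 + 4 = 9)
n*A(y + a(C)) = 9*(-118 - 1) = 9*(-119) = -1071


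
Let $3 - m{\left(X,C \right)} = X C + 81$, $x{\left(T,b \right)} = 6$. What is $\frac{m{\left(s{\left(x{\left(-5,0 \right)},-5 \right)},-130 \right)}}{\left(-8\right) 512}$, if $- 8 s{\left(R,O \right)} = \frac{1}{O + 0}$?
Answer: $\frac{299}{16384} \approx 0.01825$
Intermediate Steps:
$s{\left(R,O \right)} = - \frac{1}{8 O}$ ($s{\left(R,O \right)} = - \frac{1}{8 \left(O + 0\right)} = - \frac{1}{8 O}$)
$m{\left(X,C \right)} = -78 - C X$ ($m{\left(X,C \right)} = 3 - \left(X C + 81\right) = 3 - \left(C X + 81\right) = 3 - \left(81 + C X\right) = -78 - C X$)
$\frac{m{\left(s{\left(x{\left(-5,0 \right)},-5 \right)},-130 \right)}}{\left(-8\right) 512} = \frac{-78 - - 130 \left(- \frac{1}{8 \left(-5\right)}\right)}{\left(-8\right) 512} = \frac{-78 - - 130 \left(\left(- \frac{1}{8}\right) \left(- \frac{1}{5}\right)\right)}{-4096} = \left(-78 - \left(-130\right) \frac{1}{40}\right) \left(- \frac{1}{4096}\right) = \left(-78 + \frac{13}{4}\right) \left(- \frac{1}{4096}\right) = \left(- \frac{299}{4}\right) \left(- \frac{1}{4096}\right) = \frac{299}{16384}$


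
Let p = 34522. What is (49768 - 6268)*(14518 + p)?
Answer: 2133240000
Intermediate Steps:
(49768 - 6268)*(14518 + p) = (49768 - 6268)*(14518 + 34522) = 43500*49040 = 2133240000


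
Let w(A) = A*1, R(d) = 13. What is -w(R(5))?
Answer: -13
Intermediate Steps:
w(A) = A
-w(R(5)) = -1*13 = -13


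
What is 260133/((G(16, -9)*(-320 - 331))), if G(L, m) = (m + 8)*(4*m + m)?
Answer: -86711/9765 ≈ -8.8798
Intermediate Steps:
G(L, m) = 5*m*(8 + m) (G(L, m) = (8 + m)*(5*m) = 5*m*(8 + m))
260133/((G(16, -9)*(-320 - 331))) = 260133/(((5*(-9)*(8 - 9))*(-320 - 331))) = 260133/(((5*(-9)*(-1))*(-651))) = 260133/((45*(-651))) = 260133/(-29295) = 260133*(-1/29295) = -86711/9765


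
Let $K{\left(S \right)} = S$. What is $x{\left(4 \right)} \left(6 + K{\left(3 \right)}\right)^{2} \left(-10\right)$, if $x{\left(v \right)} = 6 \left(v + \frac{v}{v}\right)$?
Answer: $-24300$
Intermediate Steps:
$x{\left(v \right)} = 6 + 6 v$ ($x{\left(v \right)} = 6 \left(v + 1\right) = 6 \left(1 + v\right) = 6 + 6 v$)
$x{\left(4 \right)} \left(6 + K{\left(3 \right)}\right)^{2} \left(-10\right) = \left(6 + 6 \cdot 4\right) \left(6 + 3\right)^{2} \left(-10\right) = \left(6 + 24\right) 9^{2} \left(-10\right) = 30 \cdot 81 \left(-10\right) = 2430 \left(-10\right) = -24300$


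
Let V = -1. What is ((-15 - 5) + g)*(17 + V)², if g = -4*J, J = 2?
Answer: -7168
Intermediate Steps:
g = -8 (g = -4*2 = -8)
((-15 - 5) + g)*(17 + V)² = ((-15 - 5) - 8)*(17 - 1)² = (-20 - 8)*16² = -28*256 = -7168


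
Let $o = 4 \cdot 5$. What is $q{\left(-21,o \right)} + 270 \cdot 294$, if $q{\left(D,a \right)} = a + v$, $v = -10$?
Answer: $79390$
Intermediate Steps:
$o = 20$
$q{\left(D,a \right)} = -10 + a$ ($q{\left(D,a \right)} = a - 10 = -10 + a$)
$q{\left(-21,o \right)} + 270 \cdot 294 = \left(-10 + 20\right) + 270 \cdot 294 = 10 + 79380 = 79390$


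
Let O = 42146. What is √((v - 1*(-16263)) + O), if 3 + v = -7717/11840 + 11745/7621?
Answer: √7430386954250570955/11279080 ≈ 241.68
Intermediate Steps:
v = -190448377/90232640 (v = -3 + (-7717/11840 + 11745/7621) = -3 + 80249543/90232640 = -190448377/90232640 ≈ -2.1106)
√((v - 1*(-16263)) + O) = √((-190448377/90232640 - 1*(-16263)) + 42146) = √((-190448377/90232640 + 16263) + 42146) = √(1467262975943/90232640 + 42146) = √(5270207821383/90232640) = √7430386954250570955/11279080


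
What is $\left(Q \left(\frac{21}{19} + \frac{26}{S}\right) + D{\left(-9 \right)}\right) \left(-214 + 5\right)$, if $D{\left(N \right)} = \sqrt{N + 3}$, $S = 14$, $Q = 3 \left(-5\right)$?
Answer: $\frac{65010}{7} - 209 i \sqrt{6} \approx 9287.1 - 511.94 i$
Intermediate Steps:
$Q = -15$
$D{\left(N \right)} = \sqrt{3 + N}$
$\left(Q \left(\frac{21}{19} + \frac{26}{S}\right) + D{\left(-9 \right)}\right) \left(-214 + 5\right) = \left(- 15 \left(\frac{21}{19} + \frac{26}{14}\right) + \sqrt{3 - 9}\right) \left(-214 + 5\right) = \left(- 15 \left(21 \cdot \frac{1}{19} + 26 \cdot \frac{1}{14}\right) + \sqrt{-6}\right) \left(-209\right) = \left(- 15 \left(\frac{21}{19} + \frac{13}{7}\right) + i \sqrt{6}\right) \left(-209\right) = \left(\left(-15\right) \frac{394}{133} + i \sqrt{6}\right) \left(-209\right) = \left(- \frac{5910}{133} + i \sqrt{6}\right) \left(-209\right) = \frac{65010}{7} - 209 i \sqrt{6}$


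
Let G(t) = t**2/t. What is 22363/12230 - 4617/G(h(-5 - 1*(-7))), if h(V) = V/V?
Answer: -56443547/12230 ≈ -4615.2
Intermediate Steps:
h(V) = 1
G(t) = t
22363/12230 - 4617/G(h(-5 - 1*(-7))) = 22363/12230 - 4617/1 = 22363*(1/12230) - 4617*1 = 22363/12230 - 4617 = -56443547/12230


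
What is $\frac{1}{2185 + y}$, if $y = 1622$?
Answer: $\frac{1}{3807} \approx 0.00026267$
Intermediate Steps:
$\frac{1}{2185 + y} = \frac{1}{2185 + 1622} = \frac{1}{3807}$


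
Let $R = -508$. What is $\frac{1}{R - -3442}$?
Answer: $\frac{1}{2934} \approx 0.00034083$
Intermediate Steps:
$\frac{1}{R - -3442} = \frac{1}{-508 - -3442} = \frac{1}{-508 + 3442} = \frac{1}{2934}$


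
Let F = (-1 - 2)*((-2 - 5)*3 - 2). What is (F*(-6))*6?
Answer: -2484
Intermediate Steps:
F = 69 (F = -3*(-7*3 - 2) = -3*(-21 - 2) = -3*(-23) = 69)
(F*(-6))*6 = (69*(-6))*6 = -414*6 = -2484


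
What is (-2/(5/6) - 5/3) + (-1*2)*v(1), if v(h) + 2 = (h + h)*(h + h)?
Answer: -121/15 ≈ -8.0667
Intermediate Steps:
v(h) = -2 + 4*h² (v(h) = -2 + (h + h)*(h + h) = -2 + (2*h)*(2*h) = -2 + 4*h²)
(-2/(5/6) - 5/3) + (-1*2)*v(1) = (-2/(5/6) - 5/3) + (-1*2)*(-2 + 4*1²) = (-2/(5*(⅙)) - 5*⅓) - 2*(-2 + 4*1) = (-2/⅚ - 5/3) - 2*(-2 + 4) = (-2*6/5 - 5/3) - 2*2 = (-12/5 - 5/3) - 4 = -61/15 - 4 = -121/15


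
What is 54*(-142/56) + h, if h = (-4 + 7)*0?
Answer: -1917/14 ≈ -136.93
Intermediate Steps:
h = 0 (h = 3*0 = 0)
54*(-142/56) + h = 54*(-142/56) + 0 = 54*(-142*1/56) + 0 = 54*(-71/28) + 0 = -1917/14 + 0 = -1917/14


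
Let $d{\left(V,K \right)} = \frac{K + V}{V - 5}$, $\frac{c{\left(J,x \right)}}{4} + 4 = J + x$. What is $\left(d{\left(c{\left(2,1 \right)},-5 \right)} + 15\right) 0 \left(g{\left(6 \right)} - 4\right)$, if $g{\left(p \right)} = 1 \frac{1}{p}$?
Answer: $0$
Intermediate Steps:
$g{\left(p \right)} = \frac{1}{p}$
$c{\left(J,x \right)} = -16 + 4 J + 4 x$ ($c{\left(J,x \right)} = -16 + 4 \left(J + x\right) = -16 + \left(4 J + 4 x\right) = -16 + 4 J + 4 x$)
$d{\left(V,K \right)} = \frac{K + V}{-5 + V}$
$\left(d{\left(c{\left(2,1 \right)},-5 \right)} + 15\right) 0 \left(g{\left(6 \right)} - 4\right) = \left(\frac{-5 + \left(-16 + 4 \cdot 2 + 4 \cdot 1\right)}{-5 + \left(-16 + 4 \cdot 2 + 4 \cdot 1\right)} + 15\right) 0 \left(\frac{1}{6} - 4\right) = \left(\frac{-5 + \left(-16 + 8 + 4\right)}{-5 + \left(-16 + 8 + 4\right)} + 15\right) 0 \left(\frac{1}{6} - 4\right) = \left(\frac{-5 - 4}{-5 - 4} + 15\right) 0 \left(- \frac{23}{6}\right) = \left(\frac{1}{-9} \left(-9\right) + 15\right) 0 = \left(\left(- \frac{1}{9}\right) \left(-9\right) + 15\right) 0 = \left(1 + 15\right) 0 = 16 \cdot 0 = 0$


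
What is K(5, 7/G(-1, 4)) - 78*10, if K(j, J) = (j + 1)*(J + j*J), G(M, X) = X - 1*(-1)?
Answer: -3648/5 ≈ -729.60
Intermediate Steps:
G(M, X) = 1 + X (G(M, X) = X + 1 = 1 + X)
K(j, J) = (1 + j)*(J + J*j)
K(5, 7/G(-1, 4)) - 78*10 = (7/(1 + 4))*(1 + 5² + 2*5) - 78*10 = (7/5)*(1 + 25 + 10) - 780 = (7*(⅕))*36 - 780 = (7/5)*36 - 780 = 252/5 - 780 = -3648/5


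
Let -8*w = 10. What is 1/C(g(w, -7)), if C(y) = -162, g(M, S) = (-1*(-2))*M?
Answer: -1/162 ≈ -0.0061728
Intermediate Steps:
w = -5/4 (w = -⅛*10 = -5/4 ≈ -1.2500)
g(M, S) = 2*M
1/C(g(w, -7)) = 1/(-162) = -1/162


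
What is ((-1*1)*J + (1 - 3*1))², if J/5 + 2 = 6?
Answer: 484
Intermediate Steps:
J = 20 (J = -10 + 5*6 = -10 + 30 = 20)
((-1*1)*J + (1 - 3*1))² = (-1*1*20 + (1 - 3*1))² = (-1*20 + (1 - 3))² = (-20 - 2)² = (-22)² = 484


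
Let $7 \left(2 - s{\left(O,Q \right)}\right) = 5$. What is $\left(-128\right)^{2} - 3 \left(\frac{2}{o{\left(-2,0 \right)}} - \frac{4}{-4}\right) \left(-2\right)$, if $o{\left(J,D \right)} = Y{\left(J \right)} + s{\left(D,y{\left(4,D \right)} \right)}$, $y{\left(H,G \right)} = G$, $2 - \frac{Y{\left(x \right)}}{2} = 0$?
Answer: $\frac{5013504}{37} \approx 1.355 \cdot 10^{5}$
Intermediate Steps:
$Y{\left(x \right)} = 4$ ($Y{\left(x \right)} = 4 - 0 = 4 + 0 = 4$)
$s{\left(O,Q \right)} = \frac{9}{7}$ ($s{\left(O,Q \right)} = 2 - \frac{5}{7} = \frac{9}{7}$)
$o{\left(J,D \right)} = \frac{37}{7}$ ($o{\left(J,D \right)} = 4 + \frac{9}{7} = \frac{37}{7}$)
$\left(-128\right)^{2} - 3 \left(\frac{2}{o{\left(-2,0 \right)}} - \frac{4}{-4}\right) \left(-2\right) = \left(-128\right)^{2} - 3 \left(\frac{2}{\frac{37}{7}} - \frac{4}{-4}\right) \left(-2\right) = 16384 - 3 \left(2 \cdot \frac{7}{37} - -1\right) \left(-2\right) = 16384 - 3 \left(\frac{14}{37} + 1\right) \left(-2\right) = 16384 \left(-3\right) \frac{51}{37} \left(-2\right) = 16384 \left(\left(- \frac{153}{37}\right) \left(-2\right)\right) = 16384 \cdot \frac{306}{37} = \frac{5013504}{37}$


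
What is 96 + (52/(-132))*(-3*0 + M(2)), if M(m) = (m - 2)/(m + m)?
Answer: 96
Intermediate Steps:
M(m) = (-2 + m)/(2*m) (M(m) = (-2 + m)/((2*m)) = (-2 + m)*(1/(2*m)) = (-2 + m)/(2*m))
96 + (52/(-132))*(-3*0 + M(2)) = 96 + (52/(-132))*(-3*0 + (½)*(-2 + 2)/2) = 96 + (52*(-1/132))*(0 + (½)*(½)*0) = 96 - 13*(0 + 0)/33 = 96 - 13/33*0 = 96 + 0 = 96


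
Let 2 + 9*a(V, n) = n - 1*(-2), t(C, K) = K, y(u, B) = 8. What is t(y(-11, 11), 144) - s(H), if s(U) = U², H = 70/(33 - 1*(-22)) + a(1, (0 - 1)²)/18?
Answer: 452081615/3175524 ≈ 142.36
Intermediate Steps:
a(V, n) = n/9 (a(V, n) = -2/9 + (n - 1*(-2))/9 = -2/9 + (n + 2)/9 = -2/9 + (2 + n)/9 = -2/9 + (2/9 + n/9) = n/9)
H = 2279/1782 (H = 70/(33 - 1*(-22)) + ((0 - 1)²/9)/18 = 70/(33 + 22) + ((⅑)*(-1)²)*(1/18) = 70/55 + ((⅑)*1)*(1/18) = 70*(1/55) + (⅑)*(1/18) = 14/11 + 1/162 = 2279/1782 ≈ 1.2789)
t(y(-11, 11), 144) - s(H) = 144 - (2279/1782)² = 144 - 1*5193841/3175524 = 144 - 5193841/3175524 = 452081615/3175524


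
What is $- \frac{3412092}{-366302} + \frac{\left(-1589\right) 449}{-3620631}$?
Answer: $\frac{901090590091}{94731741183} \approx 9.512$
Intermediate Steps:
$- \frac{3412092}{-366302} + \frac{\left(-1589\right) 449}{-3620631} = \left(-3412092\right) \left(- \frac{1}{366302}\right) - - \frac{101923}{517233} = \frac{1706046}{183151} + \frac{101923}{517233} = \frac{901090590091}{94731741183}$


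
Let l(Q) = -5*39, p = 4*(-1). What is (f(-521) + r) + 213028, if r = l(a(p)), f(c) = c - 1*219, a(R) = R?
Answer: 212093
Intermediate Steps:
p = -4
l(Q) = -195
f(c) = -219 + c (f(c) = c - 219 = -219 + c)
r = -195
(f(-521) + r) + 213028 = ((-219 - 521) - 195) + 213028 = (-740 - 195) + 213028 = -935 + 213028 = 212093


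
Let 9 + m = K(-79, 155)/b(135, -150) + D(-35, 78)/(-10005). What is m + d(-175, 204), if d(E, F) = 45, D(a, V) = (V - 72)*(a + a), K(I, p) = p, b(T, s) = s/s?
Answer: 127425/667 ≈ 191.04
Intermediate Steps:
b(T, s) = 1
D(a, V) = 2*a*(-72 + V) (D(a, V) = (-72 + V)*(2*a) = 2*a*(-72 + V))
m = 97410/667 (m = -9 + (155/1 + (2*(-35)*(-72 + 78))/(-10005)) = -9 + (155*1 + (2*(-35)*6)*(-1/10005)) = -9 + (155 - 420*(-1/10005)) = -9 + (155 + 28/667) = -9 + 103413/667 = 97410/667 ≈ 146.04)
m + d(-175, 204) = 97410/667 + 45 = 127425/667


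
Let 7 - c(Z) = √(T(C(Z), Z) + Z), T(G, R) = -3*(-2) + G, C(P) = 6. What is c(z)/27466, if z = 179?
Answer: 7/27466 - √191/27466 ≈ -0.00024832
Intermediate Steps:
T(G, R) = 6 + G
c(Z) = 7 - √(12 + Z) (c(Z) = 7 - √((6 + 6) + Z) = 7 - √(12 + Z))
c(z)/27466 = (7 - √(12 + 179))/27466 = (7 - √191)*(1/27466) = 7/27466 - √191/27466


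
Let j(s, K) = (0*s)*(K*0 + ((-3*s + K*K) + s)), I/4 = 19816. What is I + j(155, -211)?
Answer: 79264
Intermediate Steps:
I = 79264 (I = 4*19816 = 79264)
j(s, K) = 0 (j(s, K) = 0*(0 + ((-3*s + K²) + s)) = 0*(0 + ((K² - 3*s) + s)) = 0*(0 + (K² - 2*s)) = 0*(K² - 2*s) = 0)
I + j(155, -211) = 79264 + 0 = 79264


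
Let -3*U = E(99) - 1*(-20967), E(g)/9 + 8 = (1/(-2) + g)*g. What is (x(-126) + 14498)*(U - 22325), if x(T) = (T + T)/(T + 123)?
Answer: -853695899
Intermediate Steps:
E(g) = -72 + 9*g*(-½ + g) (E(g) = -72 + 9*((1/(-2) + g)*g) = -72 + 9*((-½ + g)*g) = -72 + 9*(g*(-½ + g)) = -72 + 9*g*(-½ + g))
x(T) = 2*T/(123 + T) (x(T) = (2*T)/(123 + T) = 2*T/(123 + T))
U = -72439/2 (U = -((-72 + 9*99² - 9/2*99) - 1*(-20967))/3 = -((-72 + 9*9801 - 891/2) + 20967)/3 = -((-72 + 88209 - 891/2) + 20967)/3 = -(175383/2 + 20967)/3 = -⅓*217317/2 = -72439/2 ≈ -36220.)
(x(-126) + 14498)*(U - 22325) = (2*(-126)/(123 - 126) + 14498)*(-72439/2 - 22325) = (2*(-126)/(-3) + 14498)*(-117089/2) = (2*(-126)*(-⅓) + 14498)*(-117089/2) = (84 + 14498)*(-117089/2) = 14582*(-117089/2) = -853695899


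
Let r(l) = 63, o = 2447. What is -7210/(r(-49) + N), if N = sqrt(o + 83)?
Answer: -454230/1439 + 7210*sqrt(2530)/1439 ≈ -63.637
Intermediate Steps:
N = sqrt(2530) (N = sqrt(2447 + 83) = sqrt(2530) ≈ 50.299)
-7210/(r(-49) + N) = -7210/(63 + sqrt(2530))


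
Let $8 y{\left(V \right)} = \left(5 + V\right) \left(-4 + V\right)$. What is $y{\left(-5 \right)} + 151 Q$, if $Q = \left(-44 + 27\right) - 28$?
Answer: $-6795$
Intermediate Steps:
$Q = -45$ ($Q = -17 - 28 = -45$)
$y{\left(V \right)} = \frac{\left(-4 + V\right) \left(5 + V\right)}{8}$ ($y{\left(V \right)} = \frac{\left(5 + V\right) \left(-4 + V\right)}{8} = \frac{\left(-4 + V\right) \left(5 + V\right)}{8}$)
$y{\left(-5 \right)} + 151 Q = \left(- \frac{5}{2} + \frac{1}{8} \left(-5\right) + \frac{\left(-5\right)^{2}}{8}\right) + 151 \left(-45\right) = \left(- \frac{5}{2} - \frac{5}{8} + \frac{1}{8} \cdot 25\right) - 6795 = \left(- \frac{5}{2} - \frac{5}{8} + \frac{25}{8}\right) - 6795 = 0 - 6795 = -6795$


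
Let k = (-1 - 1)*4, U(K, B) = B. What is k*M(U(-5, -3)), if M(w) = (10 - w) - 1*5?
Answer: -64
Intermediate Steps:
M(w) = 5 - w (M(w) = (10 - w) - 5 = 5 - w)
k = -8 (k = -2*4 = -8)
k*M(U(-5, -3)) = -8*(5 - 1*(-3)) = -8*(5 + 3) = -8*8 = -64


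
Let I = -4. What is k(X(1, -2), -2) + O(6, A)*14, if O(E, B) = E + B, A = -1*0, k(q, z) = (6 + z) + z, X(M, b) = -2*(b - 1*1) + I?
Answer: 86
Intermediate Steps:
X(M, b) = -2 - 2*b (X(M, b) = -2*(b - 1*1) - 4 = -2*(b - 1) - 4 = -2*(-1 + b) - 4 = (2 - 2*b) - 4 = -2 - 2*b)
k(q, z) = 6 + 2*z
A = 0
O(E, B) = B + E
k(X(1, -2), -2) + O(6, A)*14 = (6 + 2*(-2)) + (0 + 6)*14 = (6 - 4) + 6*14 = 2 + 84 = 86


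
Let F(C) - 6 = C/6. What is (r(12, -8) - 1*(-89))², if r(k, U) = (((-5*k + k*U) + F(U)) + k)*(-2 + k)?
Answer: 15311569/9 ≈ 1.7013e+6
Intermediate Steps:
F(C) = 6 + C/6
r(k, U) = (-2 + k)*(6 - 4*k + U/6 + U*k) (r(k, U) = (((-5*k + k*U) + (6 + U/6)) + k)*(-2 + k) = (((-5*k + U*k) + (6 + U/6)) + k)*(-2 + k) = ((6 - 5*k + U/6 + U*k) + k)*(-2 + k) = (6 - 4*k + U/6 + U*k)*(-2 + k) = (-2 + k)*(6 - 4*k + U/6 + U*k))
(r(12, -8) - 1*(-89))² = ((-12 - 4*12² + 14*12 - ⅓*(-8) - 8*12² - 11/6*(-8)*12) - 1*(-89))² = ((-12 - 4*144 + 168 + 8/3 - 8*144 + 176) + 89)² = ((-12 - 576 + 168 + 8/3 - 1152 + 176) + 89)² = (-4180/3 + 89)² = (-3913/3)² = 15311569/9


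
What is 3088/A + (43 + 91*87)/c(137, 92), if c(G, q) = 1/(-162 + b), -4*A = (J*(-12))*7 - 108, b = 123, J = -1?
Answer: -929776/3 ≈ -3.0993e+5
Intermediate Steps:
A = 6 (A = -(-1*(-12)*7 - 108)/4 = -(12*7 - 108)/4 = -(84 - 108)/4 = -1/4*(-24) = 6)
c(G, q) = -1/39 (c(G, q) = 1/(-162 + 123) = 1/(-39) = -1/39)
3088/A + (43 + 91*87)/c(137, 92) = 3088/6 + (43 + 91*87)/(-1/39) = 3088*(1/6) + (43 + 7917)*(-39) = 1544/3 + 7960*(-39) = 1544/3 - 310440 = -929776/3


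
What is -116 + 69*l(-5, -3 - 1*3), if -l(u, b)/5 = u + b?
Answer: 3679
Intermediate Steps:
l(u, b) = -5*b - 5*u (l(u, b) = -5*(u + b) = -5*(b + u) = -5*b - 5*u)
-116 + 69*l(-5, -3 - 1*3) = -116 + 69*(-5*(-3 - 1*3) - 5*(-5)) = -116 + 69*(-5*(-3 - 3) + 25) = -116 + 69*(-5*(-6) + 25) = -116 + 69*(30 + 25) = -116 + 69*55 = -116 + 3795 = 3679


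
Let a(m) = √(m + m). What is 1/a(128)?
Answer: 1/16 ≈ 0.062500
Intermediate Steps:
a(m) = √2*√m (a(m) = √(2*m) = √2*√m)
1/a(128) = 1/(√2*√128) = 1/(√2*(8*√2)) = 1/16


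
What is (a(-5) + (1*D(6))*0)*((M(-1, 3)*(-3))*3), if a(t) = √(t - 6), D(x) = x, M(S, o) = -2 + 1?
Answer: 9*I*√11 ≈ 29.85*I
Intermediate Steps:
M(S, o) = -1
a(t) = √(-6 + t)
(a(-5) + (1*D(6))*0)*((M(-1, 3)*(-3))*3) = (√(-6 - 5) + (1*6)*0)*(-1*(-3)*3) = (√(-11) + 6*0)*(3*3) = (I*√11 + 0)*9 = (I*√11)*9 = 9*I*√11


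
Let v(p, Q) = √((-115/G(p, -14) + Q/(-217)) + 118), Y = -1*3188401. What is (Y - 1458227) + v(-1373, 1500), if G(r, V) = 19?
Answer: -4646628 + 11*√14756217/4123 ≈ -4.6466e+6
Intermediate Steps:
Y = -3188401
v(p, Q) = √(2127/19 - Q/217) (v(p, Q) = √((-115/19 + Q/(-217)) + 118) = √((-115*1/19 + Q*(-1/217)) + 118) = √((-115/19 - Q/217) + 118) = √(2127/19 - Q/217))
(Y - 1458227) + v(-1373, 1500) = (-3188401 - 1458227) + √(1903007757 - 78337*1500)/4123 = -4646628 + √(1903007757 - 117505500)/4123 = -4646628 + √1785502257/4123 = -4646628 + (11*√14756217)/4123 = -4646628 + 11*√14756217/4123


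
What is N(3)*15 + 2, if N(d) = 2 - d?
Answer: -13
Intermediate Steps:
N(3)*15 + 2 = (2 - 1*3)*15 + 2 = (2 - 3)*15 + 2 = -1*15 + 2 = -15 + 2 = -13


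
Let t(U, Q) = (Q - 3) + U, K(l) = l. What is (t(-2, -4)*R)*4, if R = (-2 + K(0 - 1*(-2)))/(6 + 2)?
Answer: 0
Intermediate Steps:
t(U, Q) = -3 + Q + U (t(U, Q) = (-3 + Q) + U = -3 + Q + U)
R = 0 (R = (-2 + (0 - 1*(-2)))/(6 + 2) = (-2 + (0 + 2))/8 = (-2 + 2)*(⅛) = 0*(⅛) = 0)
(t(-2, -4)*R)*4 = ((-3 - 4 - 2)*0)*4 = -9*0*4 = 0*4 = 0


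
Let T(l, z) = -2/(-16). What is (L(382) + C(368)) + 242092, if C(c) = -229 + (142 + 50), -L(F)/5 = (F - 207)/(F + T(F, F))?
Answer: 739955135/3057 ≈ 2.4205e+5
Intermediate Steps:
T(l, z) = ⅛ (T(l, z) = -2*(-1/16) = ⅛)
L(F) = -5*(-207 + F)/(⅛ + F) (L(F) = -5*(F - 207)/(F + ⅛) = -5*(-207 + F)/(⅛ + F))
C(c) = -37 (C(c) = -229 + 192 = -37)
(L(382) + C(368)) + 242092 = (40*(207 - 1*382)/(1 + 8*382) - 37) + 242092 = (40*(207 - 382)/(1 + 3056) - 37) + 242092 = (40*(-175)/3057 - 37) + 242092 = (40*(1/3057)*(-175) - 37) + 242092 = (-7000/3057 - 37) + 242092 = -120109/3057 + 242092 = 739955135/3057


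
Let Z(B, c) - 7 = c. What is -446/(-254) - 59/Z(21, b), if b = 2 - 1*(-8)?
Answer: -3702/2159 ≈ -1.7147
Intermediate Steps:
b = 10 (b = 2 + 8 = 10)
Z(B, c) = 7 + c
-446/(-254) - 59/Z(21, b) = -446/(-254) - 59/(7 + 10) = -446*(-1/254) - 59/17 = 223/127 - 59*1/17 = 223/127 - 59/17 = -3702/2159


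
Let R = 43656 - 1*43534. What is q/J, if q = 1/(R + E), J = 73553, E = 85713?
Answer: 1/6313421755 ≈ 1.5839e-10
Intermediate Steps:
R = 122 (R = 43656 - 43534 = 122)
q = 1/85835 (q = 1/(122 + 85713) = 1/85835 ≈ 1.1650e-5)
q/J = (1/85835)/73553 = (1/85835)*(1/73553) = 1/6313421755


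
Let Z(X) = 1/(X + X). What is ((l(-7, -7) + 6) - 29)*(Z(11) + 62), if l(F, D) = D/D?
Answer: -1365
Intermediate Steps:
l(F, D) = 1
Z(X) = 1/(2*X)
((l(-7, -7) + 6) - 29)*(Z(11) + 62) = ((1 + 6) - 29)*((1/2)/11 + 62) = (7 - 29)*((1/2)*(1/11) + 62) = -22*(1/22 + 62) = -22*1365/22 = -1365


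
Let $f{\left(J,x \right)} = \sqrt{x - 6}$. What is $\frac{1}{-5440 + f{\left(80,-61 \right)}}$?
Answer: $- \frac{5440}{29593667} - \frac{i \sqrt{67}}{29593667} \approx -0.00018382 - 2.7659 \cdot 10^{-7} i$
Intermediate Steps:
$f{\left(J,x \right)} = \sqrt{-6 + x}$
$\frac{1}{-5440 + f{\left(80,-61 \right)}} = \frac{1}{-5440 + \sqrt{-6 - 61}} = \frac{1}{-5440 + \sqrt{-67}} = \frac{1}{-5440 + i \sqrt{67}}$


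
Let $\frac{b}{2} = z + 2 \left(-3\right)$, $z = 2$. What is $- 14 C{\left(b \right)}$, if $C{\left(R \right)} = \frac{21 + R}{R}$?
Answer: $\frac{91}{4} \approx 22.75$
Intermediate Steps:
$b = -8$ ($b = 2 \left(2 + 2 \left(-3\right)\right) = 2 \left(2 - 6\right) = 2 \left(-4\right) = -8$)
$C{\left(R \right)} = \frac{21 + R}{R}$
$- 14 C{\left(b \right)} = - 14 \frac{21 - 8}{-8} = - 14 \left(\left(- \frac{1}{8}\right) 13\right) = \left(-14\right) \left(- \frac{13}{8}\right) = \frac{91}{4}$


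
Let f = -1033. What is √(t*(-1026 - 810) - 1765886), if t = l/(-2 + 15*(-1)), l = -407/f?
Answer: I*√1884312119306/1033 ≈ 1328.8*I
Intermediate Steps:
l = 407/1033 (l = -407/(-1033) = -407*(-1/1033) = 407/1033 ≈ 0.39400)
t = -407/17561 (t = 407/(1033*(-2 + 15*(-1))) = 407/(1033*(-2 - 15)) = (407/1033)/(-17) = (407/1033)*(-1/17) = -407/17561 ≈ -0.023176)
√(t*(-1026 - 810) - 1765886) = √(-407*(-1026 - 810)/17561 - 1765886) = √(-407/17561*(-1836) - 1765886) = √(43956/1033 - 1765886) = √(-1824116282/1033) = I*√1884312119306/1033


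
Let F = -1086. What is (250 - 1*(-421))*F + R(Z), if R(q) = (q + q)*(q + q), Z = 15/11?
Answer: -88172526/121 ≈ -7.2870e+5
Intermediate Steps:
Z = 15/11 (Z = 15*(1/11) = 15/11 ≈ 1.3636)
R(q) = 4*q**2 (R(q) = (2*q)*(2*q) = 4*q**2)
(250 - 1*(-421))*F + R(Z) = (250 - 1*(-421))*(-1086) + 4*(15/11)**2 = (250 + 421)*(-1086) + 4*(225/121) = 671*(-1086) + 900/121 = -728706 + 900/121 = -88172526/121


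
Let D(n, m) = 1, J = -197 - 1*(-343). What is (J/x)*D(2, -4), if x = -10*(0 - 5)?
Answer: 73/25 ≈ 2.9200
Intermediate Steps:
J = 146 (J = -197 + 343 = 146)
x = 50 (x = -10*(-5) = 50)
(J/x)*D(2, -4) = (146/50)*1 = (146*(1/50))*1 = (73/25)*1 = 73/25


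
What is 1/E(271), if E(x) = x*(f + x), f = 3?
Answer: 1/74254 ≈ 1.3467e-5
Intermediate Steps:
E(x) = x*(3 + x)
1/E(271) = 1/(271*(3 + 271)) = 1/(271*274) = 1/74254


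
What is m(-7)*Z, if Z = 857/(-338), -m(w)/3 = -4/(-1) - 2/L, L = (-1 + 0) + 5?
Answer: 17997/676 ≈ 26.623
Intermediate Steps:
L = 4 (L = -1 + 5 = 4)
m(w) = -21/2 (m(w) = -3*(-4/(-1) - 2/4) = -3*(-4*(-1) - 2*¼) = -3*(4 - ½) = -3*7/2 = -21/2)
Z = -857/338 (Z = 857*(-1/338) = -857/338 ≈ -2.5355)
m(-7)*Z = -21/2*(-857/338) = 17997/676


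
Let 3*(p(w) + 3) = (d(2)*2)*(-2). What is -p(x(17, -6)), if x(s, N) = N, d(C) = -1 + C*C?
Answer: 7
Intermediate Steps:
d(C) = -1 + C²
p(w) = -7 (p(w) = -3 + (((-1 + 2²)*2)*(-2))/3 = -3 + (((-1 + 4)*2)*(-2))/3 = -3 + ((3*2)*(-2))/3 = -3 + (6*(-2))/3 = -3 + (⅓)*(-12) = -3 - 4 = -7)
-p(x(17, -6)) = -1*(-7) = 7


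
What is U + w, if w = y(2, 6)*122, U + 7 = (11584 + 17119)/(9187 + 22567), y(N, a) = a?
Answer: 23050353/31754 ≈ 725.90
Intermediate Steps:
U = -193575/31754 (U = -7 + (11584 + 17119)/(9187 + 22567) = -7 + 28703/31754 = -193575/31754 ≈ -6.0961)
w = 732 (w = 6*122 = 732)
U + w = -193575/31754 + 732 = 23050353/31754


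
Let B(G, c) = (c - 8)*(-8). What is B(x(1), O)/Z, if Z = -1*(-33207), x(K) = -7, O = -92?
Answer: 800/33207 ≈ 0.024091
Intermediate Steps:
Z = 33207
B(G, c) = 64 - 8*c (B(G, c) = (-8 + c)*(-8) = 64 - 8*c)
B(x(1), O)/Z = (64 - 8*(-92))/33207 = (64 + 736)*(1/33207) = 800*(1/33207) = 800/33207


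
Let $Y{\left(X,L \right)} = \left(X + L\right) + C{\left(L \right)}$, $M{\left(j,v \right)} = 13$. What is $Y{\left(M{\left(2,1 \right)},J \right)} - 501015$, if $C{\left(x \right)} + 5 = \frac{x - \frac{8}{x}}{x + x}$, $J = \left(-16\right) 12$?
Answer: $- \frac{4619045377}{9216} \approx -5.012 \cdot 10^{5}$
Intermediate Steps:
$J = -192$
$C{\left(x \right)} = -5 + \frac{x - \frac{8}{x}}{2 x}$ ($C{\left(x \right)} = -5 + \frac{x - \frac{8}{x}}{x + x} = -5 + \frac{x - \frac{8}{x}}{2 x}$)
$Y{\left(X,L \right)} = - \frac{9}{2} + L + X - \frac{4}{L^{2}}$ ($Y{\left(X,L \right)} = \left(X + L\right) - \left(\frac{9}{2} + \frac{4}{L^{2}}\right) = \left(L + X\right) - \left(\frac{9}{2} + \frac{4}{L^{2}}\right) = - \frac{9}{2} + L + X - \frac{4}{L^{2}}$)
$Y{\left(M{\left(2,1 \right)},J \right)} - 501015 = \left(- \frac{9}{2} - 192 + 13 - \frac{4}{36864}\right) - 501015 = \left(- \frac{9}{2} - 192 + 13 - \frac{1}{9216}\right) - 501015 = - \frac{1691137}{9216} - 501015 = - \frac{4619045377}{9216}$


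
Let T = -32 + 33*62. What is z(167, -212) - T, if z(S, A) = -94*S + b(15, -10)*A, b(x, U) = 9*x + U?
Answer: -44212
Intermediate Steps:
b(x, U) = U + 9*x
z(S, A) = -94*S + 125*A (z(S, A) = -94*S + (-10 + 9*15)*A = -94*S + (-10 + 135)*A = -94*S + 125*A)
T = 2014 (T = -32 + 2046 = 2014)
z(167, -212) - T = (-94*167 + 125*(-212)) - 1*2014 = (-15698 - 26500) - 2014 = -42198 - 2014 = -44212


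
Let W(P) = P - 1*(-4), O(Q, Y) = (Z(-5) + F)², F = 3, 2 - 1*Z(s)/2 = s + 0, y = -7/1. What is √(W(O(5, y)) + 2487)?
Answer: 2*√695 ≈ 52.726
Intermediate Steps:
y = -7 (y = -7*1 = -7)
Z(s) = 4 - 2*s (Z(s) = 4 - 2*(s + 0) = 4 - 2*s)
O(Q, Y) = 289 (O(Q, Y) = ((4 - 2*(-5)) + 3)² = ((4 + 10) + 3)² = (14 + 3)² = 17² = 289)
W(P) = 4 + P (W(P) = P + 4 = 4 + P)
√(W(O(5, y)) + 2487) = √((4 + 289) + 2487) = √(293 + 2487) = √2780 = 2*√695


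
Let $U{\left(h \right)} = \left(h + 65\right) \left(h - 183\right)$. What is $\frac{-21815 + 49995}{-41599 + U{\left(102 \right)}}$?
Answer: $- \frac{14090}{27563} \approx -0.51119$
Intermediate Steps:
$U{\left(h \right)} = \left(-183 + h\right) \left(65 + h\right)$ ($U{\left(h \right)} = \left(65 + h\right) \left(-183 + h\right) = \left(-183 + h\right) \left(65 + h\right)$)
$\frac{-21815 + 49995}{-41599 + U{\left(102 \right)}} = \frac{-21815 + 49995}{-41599 - \left(23931 - 10404\right)} = \frac{28180}{-41599 - 13527} = \frac{28180}{-55126} = 28180 \left(- \frac{1}{55126}\right) = - \frac{14090}{27563}$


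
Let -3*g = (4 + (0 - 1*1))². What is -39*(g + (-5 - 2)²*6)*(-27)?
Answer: 306423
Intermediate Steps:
g = -3 (g = -(4 + (0 - 1*1))²/3 = -(4 + (0 - 1))²/3 = -(4 - 1)²/3 = -⅓*3² = -⅓*9 = -3)
-39*(g + (-5 - 2)²*6)*(-27) = -39*(-3 + (-5 - 2)²*6)*(-27) = -39*(-3 + (-7)²*6)*(-27) = -39*(-3 + 49*6)*(-27) = -39*(-3 + 294)*(-27) = -39*291*(-27) = -11349*(-27) = 306423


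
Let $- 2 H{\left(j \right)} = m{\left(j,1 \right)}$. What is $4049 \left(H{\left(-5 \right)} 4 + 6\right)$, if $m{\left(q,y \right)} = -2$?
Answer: $40490$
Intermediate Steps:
$H{\left(j \right)} = 1$ ($H{\left(j \right)} = \left(- \frac{1}{2}\right) \left(-2\right) = 1$)
$4049 \left(H{\left(-5 \right)} 4 + 6\right) = 4049 \left(1 \cdot 4 + 6\right) = 4049 \left(4 + 6\right) = 4049 \cdot 10 = 40490$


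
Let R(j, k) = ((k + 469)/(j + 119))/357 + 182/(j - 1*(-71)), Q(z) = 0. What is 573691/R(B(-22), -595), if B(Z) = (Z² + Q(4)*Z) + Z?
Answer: 232320186287/138032 ≈ 1.6831e+6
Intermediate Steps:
B(Z) = Z + Z² (B(Z) = (Z² + 0*Z) + Z = (Z² + 0) + Z = Z² + Z = Z + Z²)
R(j, k) = 182/(71 + j) + (469 + k)/(357*(119 + j)) (R(j, k) = ((469 + k)/(119 + j))*(1/357) + 182/(j + 71) = ((469 + k)/(119 + j))*(1/357) + 182/(71 + j) = (469 + k)/(357*(119 + j)) + 182/(71 + j) = 182/(71 + j) + (469 + k)/(357*(119 + j)))
573691/R(B(-22), -595) = 573691/(((7765205 + 71*(-595) + 65443*(-22*(1 - 22)) - 22*(1 - 22)*(-595))/(357*(8449 + (-22*(1 - 22))² + 190*(-22*(1 - 22)))))) = 573691/(((7765205 - 42245 + 65443*(-22*(-21)) - 22*(-21)*(-595))/(357*(8449 + (-22*(-21))² + 190*(-22*(-21)))))) = 573691/(((7765205 - 42245 + 65443*462 + 462*(-595))/(357*(8449 + 462² + 190*462)))) = 573691/(((7765205 - 42245 + 30234666 - 274890)/(357*(8449 + 213444 + 87780)))) = 573691/(((1/357)*37682736/309673)) = 573691/(((1/357)*(1/309673)*37682736)) = 573691/(138032/404957) = 573691*(404957/138032) = 232320186287/138032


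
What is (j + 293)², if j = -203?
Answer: 8100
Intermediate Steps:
(j + 293)² = (-203 + 293)² = 90² = 8100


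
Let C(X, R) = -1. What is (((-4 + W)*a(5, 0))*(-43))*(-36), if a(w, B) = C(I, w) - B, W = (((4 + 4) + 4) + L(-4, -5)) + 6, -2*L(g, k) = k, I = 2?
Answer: -25542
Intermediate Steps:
L(g, k) = -k/2
W = 41/2 (W = (((4 + 4) + 4) - 1/2*(-5)) + 6 = ((8 + 4) + 5/2) + 6 = (12 + 5/2) + 6 = 29/2 + 6 = 41/2 ≈ 20.500)
a(w, B) = -1 - B
(((-4 + W)*a(5, 0))*(-43))*(-36) = (((-4 + 41/2)*(-1 - 1*0))*(-43))*(-36) = ((33*(-1 + 0)/2)*(-43))*(-36) = (((33/2)*(-1))*(-43))*(-36) = -33/2*(-43)*(-36) = (1419/2)*(-36) = -25542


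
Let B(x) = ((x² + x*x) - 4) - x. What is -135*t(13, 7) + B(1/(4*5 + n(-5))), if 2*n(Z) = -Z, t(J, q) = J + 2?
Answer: -4108807/2025 ≈ -2029.0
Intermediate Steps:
t(J, q) = 2 + J
n(Z) = -Z/2 (n(Z) = (-Z)/2 = -Z/2)
B(x) = -4 - x + 2*x² (B(x) = ((x² + x²) - 4) - x = (2*x² - 4) - x = (-4 + 2*x²) - x = -4 - x + 2*x²)
-135*t(13, 7) + B(1/(4*5 + n(-5))) = -135*(2 + 13) + (-4 - 1/(4*5 - ½*(-5)) + 2*(1/(4*5 - ½*(-5)))²) = -135*15 + (-4 - 1/(20 + 5/2) + 2*(1/(20 + 5/2))²) = -2025 + (-4 - 1/45/2 + 2*(1/(45/2))²) = -2025 + (-4 - 1*2/45 + 2*(2/45)²) = -2025 + (-4 - 2/45 + 2*(4/2025)) = -2025 + (-4 - 2/45 + 8/2025) = -2025 - 8182/2025 = -4108807/2025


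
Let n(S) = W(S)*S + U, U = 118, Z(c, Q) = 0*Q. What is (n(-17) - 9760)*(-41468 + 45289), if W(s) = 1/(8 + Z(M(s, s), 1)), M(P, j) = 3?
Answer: -294801613/8 ≈ -3.6850e+7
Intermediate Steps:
Z(c, Q) = 0
W(s) = ⅛ (W(s) = 1/(8 + 0) = 1/8 = ⅛)
n(S) = 118 + S/8 (n(S) = S/8 + 118 = 118 + S/8)
(n(-17) - 9760)*(-41468 + 45289) = ((118 + (⅛)*(-17)) - 9760)*(-41468 + 45289) = ((118 - 17/8) - 9760)*3821 = (927/8 - 9760)*3821 = -77153/8*3821 = -294801613/8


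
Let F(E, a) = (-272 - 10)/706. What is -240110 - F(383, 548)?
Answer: -84758689/353 ≈ -2.4011e+5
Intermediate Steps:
F(E, a) = -141/353 (F(E, a) = -282*1/706 = -141/353)
-240110 - F(383, 548) = -240110 - 1*(-141/353) = -240110 + 141/353 = -84758689/353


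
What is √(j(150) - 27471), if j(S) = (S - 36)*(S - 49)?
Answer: 9*I*√197 ≈ 126.32*I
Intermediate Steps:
j(S) = (-49 + S)*(-36 + S) (j(S) = (-36 + S)*(-49 + S) = (-49 + S)*(-36 + S))
√(j(150) - 27471) = √((1764 + 150² - 85*150) - 27471) = √((1764 + 22500 - 12750) - 27471) = √(11514 - 27471) = √(-15957) = 9*I*√197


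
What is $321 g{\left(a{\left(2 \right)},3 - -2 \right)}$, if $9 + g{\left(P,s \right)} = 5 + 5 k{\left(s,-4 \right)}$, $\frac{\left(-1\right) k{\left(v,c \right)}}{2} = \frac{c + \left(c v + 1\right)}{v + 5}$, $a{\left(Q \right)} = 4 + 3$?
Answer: $6099$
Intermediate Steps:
$a{\left(Q \right)} = 7$
$k{\left(v,c \right)} = - \frac{2 \left(1 + c + c v\right)}{5 + v}$ ($k{\left(v,c \right)} = - 2 \frac{c + \left(c v + 1\right)}{v + 5} = - 2 \frac{c + \left(1 + c v\right)}{5 + v} = - 2 \frac{1 + c + c v}{5 + v} = - \frac{2 \left(1 + c + c v\right)}{5 + v}$)
$g{\left(P,s \right)} = -4 + \frac{10 \left(3 + 4 s\right)}{5 + s}$ ($g{\left(P,s \right)} = -9 + \left(5 + 5 \frac{2 \left(-1 - -4 - - 4 s\right)}{5 + s}\right) = -9 + \left(5 + 5 \frac{2 \left(-1 + 4 + 4 s\right)}{5 + s}\right) = -9 + \left(5 + 5 \frac{2 \left(3 + 4 s\right)}{5 + s}\right) = -9 + \left(5 + \frac{10 \left(3 + 4 s\right)}{5 + s}\right) = -4 + \frac{10 \left(3 + 4 s\right)}{5 + s}$)
$321 g{\left(a{\left(2 \right)},3 - -2 \right)} = 321 \frac{2 \left(5 + 18 \left(3 - -2\right)\right)}{5 + \left(3 - -2\right)} = 321 \frac{2 \left(5 + 18 \left(3 + 2\right)\right)}{5 + \left(3 + 2\right)} = 321 \frac{2 \left(5 + 18 \cdot 5\right)}{5 + 5} = 321 \frac{2 \left(5 + 90\right)}{10} = 321 \cdot 2 \cdot \frac{1}{10} \cdot 95 = 321 \cdot 19 = 6099$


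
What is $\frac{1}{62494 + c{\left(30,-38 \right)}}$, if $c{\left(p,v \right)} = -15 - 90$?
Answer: $\frac{1}{62389} \approx 1.6028 \cdot 10^{-5}$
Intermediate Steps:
$c{\left(p,v \right)} = -105$
$\frac{1}{62494 + c{\left(30,-38 \right)}} = \frac{1}{62494 - 105} = \frac{1}{62389}$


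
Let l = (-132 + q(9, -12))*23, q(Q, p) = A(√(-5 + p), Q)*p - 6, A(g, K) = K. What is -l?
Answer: 5658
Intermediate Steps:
q(Q, p) = -6 + Q*p (q(Q, p) = Q*p - 6 = -6 + Q*p)
l = -5658 (l = (-132 + (-6 + 9*(-12)))*23 = (-132 + (-6 - 108))*23 = (-132 - 114)*23 = -246*23 = -5658)
-l = -1*(-5658) = 5658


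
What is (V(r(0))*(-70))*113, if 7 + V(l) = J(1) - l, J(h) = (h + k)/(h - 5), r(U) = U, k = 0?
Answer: 114695/2 ≈ 57348.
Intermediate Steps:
J(h) = h/(-5 + h) (J(h) = (h + 0)/(h - 5) = h/(-5 + h))
V(l) = -29/4 - l (V(l) = -7 + (1/(-5 + 1) - l) = -7 + (1/(-4) - l) = -7 + (1*(-¼) - l) = -7 + (-¼ - l) = -29/4 - l)
(V(r(0))*(-70))*113 = ((-29/4 - 1*0)*(-70))*113 = ((-29/4 + 0)*(-70))*113 = -29/4*(-70)*113 = (1015/2)*113 = 114695/2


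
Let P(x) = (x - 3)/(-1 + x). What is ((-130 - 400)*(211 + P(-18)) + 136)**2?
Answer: 4551037155856/361 ≈ 1.2607e+10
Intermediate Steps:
P(x) = (-3 + x)/(-1 + x)
((-130 - 400)*(211 + P(-18)) + 136)**2 = ((-130 - 400)*(211 + (-3 - 18)/(-1 - 18)) + 136)**2 = (-530*(211 - 21/(-19)) + 136)**2 = (-530*(211 - 1/19*(-21)) + 136)**2 = (-530*(211 + 21/19) + 136)**2 = (-530*4030/19 + 136)**2 = (-2135900/19 + 136)**2 = (-2133316/19)**2 = 4551037155856/361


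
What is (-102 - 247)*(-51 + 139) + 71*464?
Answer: 2232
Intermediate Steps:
(-102 - 247)*(-51 + 139) + 71*464 = -349*88 + 32944 = -30712 + 32944 = 2232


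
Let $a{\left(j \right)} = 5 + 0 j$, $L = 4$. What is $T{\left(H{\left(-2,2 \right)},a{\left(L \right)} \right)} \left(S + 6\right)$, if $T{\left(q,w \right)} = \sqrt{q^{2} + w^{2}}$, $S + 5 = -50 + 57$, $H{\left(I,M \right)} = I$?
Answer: $8 \sqrt{29} \approx 43.081$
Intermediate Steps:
$S = 2$ ($S = -5 + \left(-50 + 57\right) = -5 + 7 = 2$)
$a{\left(j \right)} = 5$ ($a{\left(j \right)} = 5 + 0 = 5$)
$T{\left(H{\left(-2,2 \right)},a{\left(L \right)} \right)} \left(S + 6\right) = \sqrt{\left(-2\right)^{2} + 5^{2}} \left(2 + 6\right) = \sqrt{4 + 25} \cdot 8 = \sqrt{29} \cdot 8 = 8 \sqrt{29}$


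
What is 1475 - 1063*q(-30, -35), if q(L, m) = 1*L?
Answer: 33365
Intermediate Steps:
q(L, m) = L
1475 - 1063*q(-30, -35) = 1475 - 1063*(-30) = 1475 + 31890 = 33365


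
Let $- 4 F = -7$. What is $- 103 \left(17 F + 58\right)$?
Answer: $- \frac{36153}{4} \approx -9038.3$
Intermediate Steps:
$F = \frac{7}{4}$ ($F = \left(- \frac{1}{4}\right) \left(-7\right) = \frac{7}{4} \approx 1.75$)
$- 103 \left(17 F + 58\right) = - 103 \left(17 \cdot \frac{7}{4} + 58\right) = - 103 \left(\frac{119}{4} + 58\right) = \left(-103\right) \frac{351}{4} = - \frac{36153}{4}$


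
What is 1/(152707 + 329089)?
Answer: 1/481796 ≈ 2.0756e-6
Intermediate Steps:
1/(152707 + 329089) = 1/481796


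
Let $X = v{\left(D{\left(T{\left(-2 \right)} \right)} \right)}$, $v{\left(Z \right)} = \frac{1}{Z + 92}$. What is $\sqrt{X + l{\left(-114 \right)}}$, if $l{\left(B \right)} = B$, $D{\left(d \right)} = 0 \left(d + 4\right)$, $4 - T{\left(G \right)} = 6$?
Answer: $\frac{i \sqrt{241201}}{46} \approx 10.677 i$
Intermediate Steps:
$T{\left(G \right)} = -2$ ($T{\left(G \right)} = 4 - 6 = -2$)
$D{\left(d \right)} = 0$ ($D{\left(d \right)} = 0 \left(4 + d\right) = 0$)
$v{\left(Z \right)} = \frac{1}{92 + Z}$
$X = \frac{1}{92}$ ($X = \frac{1}{92 + 0} = \frac{1}{92} \approx 0.01087$)
$\sqrt{X + l{\left(-114 \right)}} = \sqrt{\frac{1}{92} - 114} = \sqrt{- \frac{10487}{92}} = \frac{i \sqrt{241201}}{46}$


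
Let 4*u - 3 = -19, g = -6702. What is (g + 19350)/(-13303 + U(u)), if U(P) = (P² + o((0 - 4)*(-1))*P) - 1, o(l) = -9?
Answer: -3162/3313 ≈ -0.95442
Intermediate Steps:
u = -4 (u = ¾ + (¼)*(-19) = ¾ - 19/4 = -4)
U(P) = -1 + P² - 9*P (U(P) = (P² - 9*P) - 1 = -1 + P² - 9*P)
(g + 19350)/(-13303 + U(u)) = (-6702 + 19350)/(-13303 + (-1 + (-4)² - 9*(-4))) = 12648/(-13303 + (-1 + 16 + 36)) = 12648/(-13303 + 51) = 12648/(-13252) = 12648*(-1/13252) = -3162/3313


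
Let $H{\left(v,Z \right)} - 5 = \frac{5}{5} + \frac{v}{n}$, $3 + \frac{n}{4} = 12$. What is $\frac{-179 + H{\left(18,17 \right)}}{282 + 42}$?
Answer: $- \frac{115}{216} \approx -0.53241$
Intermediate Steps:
$n = 36$ ($n = -12 + 4 \cdot 12 = -12 + 48 = 36$)
$H{\left(v,Z \right)} = 6 + \frac{v}{36}$ ($H{\left(v,Z \right)} = 5 + \left(\frac{5}{5} + \frac{v}{36}\right) = 5 + \left(5 \cdot \frac{1}{5} + v \frac{1}{36}\right) = 5 + \left(1 + \frac{v}{36}\right) = 6 + \frac{v}{36}$)
$\frac{-179 + H{\left(18,17 \right)}}{282 + 42} = \frac{-179 + \left(6 + \frac{1}{36} \cdot 18\right)}{282 + 42} = \frac{-179 + \left(6 + \frac{1}{2}\right)}{324} = \left(-179 + \frac{13}{2}\right) \frac{1}{324} = \left(- \frac{345}{2}\right) \frac{1}{324} = - \frac{115}{216}$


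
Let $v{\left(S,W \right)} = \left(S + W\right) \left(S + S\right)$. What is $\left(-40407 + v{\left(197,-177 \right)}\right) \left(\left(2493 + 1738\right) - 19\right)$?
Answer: $-137003724$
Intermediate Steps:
$v{\left(S,W \right)} = 2 S \left(S + W\right)$ ($v{\left(S,W \right)} = \left(S + W\right) 2 S = 2 S \left(S + W\right)$)
$\left(-40407 + v{\left(197,-177 \right)}\right) \left(\left(2493 + 1738\right) - 19\right) = \left(-40407 + 2 \cdot 197 \left(197 - 177\right)\right) \left(\left(2493 + 1738\right) - 19\right) = \left(-40407 + 2 \cdot 197 \cdot 20\right) \left(4231 - 19\right) = \left(-40407 + 7880\right) 4212 = \left(-32527\right) 4212 = -137003724$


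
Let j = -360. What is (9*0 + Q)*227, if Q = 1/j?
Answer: -227/360 ≈ -0.63056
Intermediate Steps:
Q = -1/360 (Q = 1/(-360) = -1/360 ≈ -0.0027778)
(9*0 + Q)*227 = (9*0 - 1/360)*227 = (0 - 1/360)*227 = -1/360*227 = -227/360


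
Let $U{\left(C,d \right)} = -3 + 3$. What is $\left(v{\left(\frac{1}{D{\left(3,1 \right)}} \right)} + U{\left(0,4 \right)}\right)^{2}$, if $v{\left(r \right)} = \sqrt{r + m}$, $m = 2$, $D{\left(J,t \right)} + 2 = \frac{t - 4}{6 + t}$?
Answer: $\frac{27}{17} \approx 1.5882$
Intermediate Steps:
$D{\left(J,t \right)} = -2 + \frac{-4 + t}{6 + t}$ ($D{\left(J,t \right)} = -2 + \frac{t - 4}{6 + t} = -2 + \frac{-4 + t}{6 + t}$)
$U{\left(C,d \right)} = 0$
$v{\left(r \right)} = \sqrt{2 + r}$ ($v{\left(r \right)} = \sqrt{r + 2} = \sqrt{2 + r}$)
$\left(v{\left(\frac{1}{D{\left(3,1 \right)}} \right)} + U{\left(0,4 \right)}\right)^{2} = \left(\sqrt{2 + \frac{1}{\frac{1}{6 + 1} \left(-16 - 1\right)}} + 0\right)^{2} = \left(\sqrt{2 + \frac{1}{\frac{1}{7} \left(-16 - 1\right)}} + 0\right)^{2} = \left(\sqrt{2 + \frac{1}{\frac{1}{7} \left(-17\right)}} + 0\right)^{2} = \left(\sqrt{2 + \frac{1}{- \frac{17}{7}}} + 0\right)^{2} = \left(\sqrt{2 - \frac{7}{17}} + 0\right)^{2} = \left(\sqrt{\frac{27}{17}} + 0\right)^{2} = \left(\frac{3 \sqrt{51}}{17} + 0\right)^{2} = \left(\frac{3 \sqrt{51}}{17}\right)^{2} = \frac{27}{17}$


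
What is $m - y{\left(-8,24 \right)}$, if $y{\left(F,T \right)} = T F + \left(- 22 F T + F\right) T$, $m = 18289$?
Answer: $-82703$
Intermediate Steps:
$y{\left(F,T \right)} = F T + T \left(F - 22 F T\right)$ ($y{\left(F,T \right)} = F T + \left(- 22 F T + F\right) T = F T + \left(F - 22 F T\right) T = F T + T \left(F - 22 F T\right)$)
$m - y{\left(-8,24 \right)} = 18289 - 2 \left(-8\right) 24 \left(1 - 264\right) = 18289 - 2 \left(-8\right) 24 \left(-263\right) = 18289 - 100992 = -82703$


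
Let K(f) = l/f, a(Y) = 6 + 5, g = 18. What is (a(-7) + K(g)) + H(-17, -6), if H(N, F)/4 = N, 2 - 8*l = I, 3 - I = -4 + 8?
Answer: -2735/48 ≈ -56.979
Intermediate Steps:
I = -1 (I = 3 - (-4 + 8) = 3 - 1*4 = 3 - 4 = -1)
l = 3/8 (l = 1/4 - 1/8*(-1) = 1/4 + 1/8 = 3/8 ≈ 0.37500)
H(N, F) = 4*N
a(Y) = 11
K(f) = 3/(8*f)
(a(-7) + K(g)) + H(-17, -6) = (11 + (3/8)/18) + 4*(-17) = (11 + (3/8)*(1/18)) - 68 = (11 + 1/48) - 68 = 529/48 - 68 = -2735/48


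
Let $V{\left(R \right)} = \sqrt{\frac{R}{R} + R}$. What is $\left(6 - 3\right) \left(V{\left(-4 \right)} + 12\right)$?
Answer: $36 + 3 i \sqrt{3} \approx 36.0 + 5.1962 i$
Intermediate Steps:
$V{\left(R \right)} = \sqrt{1 + R}$
$\left(6 - 3\right) \left(V{\left(-4 \right)} + 12\right) = \left(6 - 3\right) \left(\sqrt{1 - 4} + 12\right) = 3 \left(\sqrt{-3} + 12\right) = 3 \left(i \sqrt{3} + 12\right) = 3 \left(12 + i \sqrt{3}\right) = 36 + 3 i \sqrt{3}$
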